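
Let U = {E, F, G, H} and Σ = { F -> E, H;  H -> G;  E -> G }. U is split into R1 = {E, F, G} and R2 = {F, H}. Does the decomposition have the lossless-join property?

Common attributes: R1 ∩ R2 = {F}.
Closure of {F}: F → E, H applies, adding E, H; H → G applies, adding G. So (F)⁺ = {E, F, G, H}.
This closure contains every attribute of R1, so R1 ∩ R2 → R1. The join is lossless.

Yes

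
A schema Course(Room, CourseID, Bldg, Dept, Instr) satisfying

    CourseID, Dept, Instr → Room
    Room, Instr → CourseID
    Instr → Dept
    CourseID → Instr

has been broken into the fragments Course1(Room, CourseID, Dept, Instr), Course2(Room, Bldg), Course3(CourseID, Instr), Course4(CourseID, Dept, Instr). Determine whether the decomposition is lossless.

Chase test. Columns are Room, CourseID, Bldg, Dept, Instr; row i has aⱼ where attribute j ∈ Coursei, else bᵢⱼ.
Initial tableau (one row per fragment):
  row 1: a1 a2 b13 a4 a5
  row 2: a1 b22 a3 b24 b25
  row 3: b31 a2 b33 b34 a5
  row 4: b41 a2 b43 a4 a5
Rows 1 and 4 agree on CourseID, Dept, Instr; apply CourseID, Dept, Instr→Room and equate their Room entries.
Rows 1 and 3 agree on Instr; apply Instr→Dept and equate their Dept entries.
Rows 1 and 3 agree on CourseID, Dept, Instr; apply CourseID, Dept, Instr→Room and equate their Room entries.
No row becomes fully distinguished — the join is lossy.

No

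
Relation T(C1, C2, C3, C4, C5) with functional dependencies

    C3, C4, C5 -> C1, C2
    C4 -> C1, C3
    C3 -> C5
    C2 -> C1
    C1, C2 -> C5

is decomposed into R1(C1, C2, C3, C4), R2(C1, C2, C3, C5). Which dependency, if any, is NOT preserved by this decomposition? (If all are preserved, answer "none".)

C3, C4, C5 → C1, C2: restricted closure across fragments reaches C1, C2.
C4 → C1, C3 lies within R1.
C3 → C5 lies within R2.
C2 → C1 lies within R1.
C1, C2 → C5 lies within R2.
Every dependency is enforceable on the fragments, so the decomposition is dependency-preserving.

none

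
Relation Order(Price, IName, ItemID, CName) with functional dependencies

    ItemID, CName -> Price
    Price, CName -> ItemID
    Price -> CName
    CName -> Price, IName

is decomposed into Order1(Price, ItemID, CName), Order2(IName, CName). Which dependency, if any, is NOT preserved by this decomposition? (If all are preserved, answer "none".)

ItemID, CName → Price lies within Order1.
Price, CName → ItemID lies within Order1.
Price → CName lies within Order1.
CName → Price, IName: restricted closure across fragments reaches Price, IName.
Every dependency is enforceable on the fragments, so the decomposition is dependency-preserving.

none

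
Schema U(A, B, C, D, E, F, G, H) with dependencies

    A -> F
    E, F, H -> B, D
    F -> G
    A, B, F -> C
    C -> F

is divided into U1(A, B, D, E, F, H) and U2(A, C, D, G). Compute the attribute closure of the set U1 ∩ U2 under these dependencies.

A, D, F, G

U1 ∩ U2 = {A, D}.
A → F applies, adding F
F → G applies, adding G
Closure: {A, D, F, G}.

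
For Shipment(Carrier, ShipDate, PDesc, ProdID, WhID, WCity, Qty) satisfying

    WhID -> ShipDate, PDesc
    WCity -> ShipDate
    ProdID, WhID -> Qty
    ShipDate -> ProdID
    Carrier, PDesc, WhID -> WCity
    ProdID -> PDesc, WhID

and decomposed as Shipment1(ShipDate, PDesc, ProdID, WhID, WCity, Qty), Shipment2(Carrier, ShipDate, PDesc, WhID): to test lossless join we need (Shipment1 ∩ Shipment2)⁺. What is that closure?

Shipment1 ∩ Shipment2 = {ShipDate, PDesc, WhID}.
ShipDate → ProdID applies, adding ProdID
ProdID, WhID → Qty applies, adding Qty
Closure: {ShipDate, PDesc, ProdID, WhID, Qty}.

ShipDate, PDesc, ProdID, WhID, Qty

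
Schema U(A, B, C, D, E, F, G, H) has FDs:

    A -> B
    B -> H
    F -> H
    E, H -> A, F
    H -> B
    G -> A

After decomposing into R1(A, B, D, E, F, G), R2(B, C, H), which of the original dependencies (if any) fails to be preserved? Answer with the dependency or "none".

none

A → B lies within R1.
B → H lies within R2.
F → H: restricted closure across fragments reaches H.
E, H → A, F: restricted closure across fragments reaches A, F.
H → B lies within R2.
G → A lies within R1.
Every dependency is enforceable on the fragments, so the decomposition is dependency-preserving.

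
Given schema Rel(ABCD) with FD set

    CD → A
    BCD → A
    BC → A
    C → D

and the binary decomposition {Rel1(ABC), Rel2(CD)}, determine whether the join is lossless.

Common attributes: Rel1 ∩ Rel2 = {C}.
Closure of {C}: C → D applies, adding D; CD → A applies, adding A. So (C)⁺ = {ACD}.
This closure contains every attribute of Rel2, so Rel1 ∩ Rel2 → Rel2. The join is lossless.

Yes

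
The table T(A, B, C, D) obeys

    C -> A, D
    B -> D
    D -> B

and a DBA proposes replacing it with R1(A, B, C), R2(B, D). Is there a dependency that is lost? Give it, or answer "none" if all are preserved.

none

C → A, D: restricted closure across fragments reaches A, D.
B → D lies within R2.
D → B lies within R2.
Every dependency is enforceable on the fragments, so the decomposition is dependency-preserving.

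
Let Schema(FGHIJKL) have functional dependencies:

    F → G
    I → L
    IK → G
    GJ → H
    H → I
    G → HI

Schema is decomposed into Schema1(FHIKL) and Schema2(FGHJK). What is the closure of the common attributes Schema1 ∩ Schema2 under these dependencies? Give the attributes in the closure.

FGHIKL

Schema1 ∩ Schema2 = {FHK}.
F → G applies, adding G
H → I applies, adding I
I → L applies, adding L
Closure: {FGHIKL}.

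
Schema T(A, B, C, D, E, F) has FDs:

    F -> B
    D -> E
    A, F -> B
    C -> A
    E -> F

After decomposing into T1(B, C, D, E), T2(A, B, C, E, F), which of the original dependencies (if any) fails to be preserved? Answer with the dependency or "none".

none

F → B lies within T2.
D → E lies within T1.
A, F → B lies within T2.
C → A lies within T2.
E → F lies within T2.
Every dependency is enforceable on the fragments, so the decomposition is dependency-preserving.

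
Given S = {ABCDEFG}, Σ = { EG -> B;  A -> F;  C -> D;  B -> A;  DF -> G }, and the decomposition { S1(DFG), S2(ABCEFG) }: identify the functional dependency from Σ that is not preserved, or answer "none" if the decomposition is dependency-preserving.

C -> D

Check C → D: no single fragment contains all of {CD}, and the restricted closure of {C} across the fragments never reaches {D}.
EG → B is preserved.
A → F is preserved.
B → A is preserved.
DF → G is preserved.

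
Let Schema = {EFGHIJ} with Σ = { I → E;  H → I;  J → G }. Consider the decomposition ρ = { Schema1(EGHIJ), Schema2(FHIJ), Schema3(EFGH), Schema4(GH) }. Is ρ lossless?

Chase test. Columns are EFGHIJ; row i has aⱼ where attribute j ∈ Schemai, else bᵢⱼ.
Initial tableau (one row per fragment):
  row 1: a1 b12 a3 a4 a5 a6
  row 2: b21 a2 b23 a4 a5 a6
  row 3: a1 a2 a3 a4 b35 b36
  row 4: b41 b42 a3 a4 b45 b46
Rows 1 and 2 agree on I; apply I→E and equate their E entries.
Rows 1 and 3 agree on H; apply H→I and equate their I entries.
Rows 1 and 4 agree on H; apply H→I and equate their I entries.
Rows 1 and 2 agree on J; apply J→G and equate their G entries.
Rows 1 and 4 agree on I; apply I→E and equate their E entries.
Row 2 is now all distinguished symbols — the join is lossless.

Yes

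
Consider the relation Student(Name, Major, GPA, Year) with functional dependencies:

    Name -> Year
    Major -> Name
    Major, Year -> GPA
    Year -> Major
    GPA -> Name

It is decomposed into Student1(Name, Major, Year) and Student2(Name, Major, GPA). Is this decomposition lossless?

Yes

Common attributes: Student1 ∩ Student2 = {Name, Major}.
Closure of {Name, Major}: Name → Year applies, adding Year; Major, Year → GPA applies, adding GPA. So (Name, Major)⁺ = {Name, Major, GPA, Year}.
This closure contains every attribute of Student1, so Student1 ∩ Student2 → Student1. The join is lossless.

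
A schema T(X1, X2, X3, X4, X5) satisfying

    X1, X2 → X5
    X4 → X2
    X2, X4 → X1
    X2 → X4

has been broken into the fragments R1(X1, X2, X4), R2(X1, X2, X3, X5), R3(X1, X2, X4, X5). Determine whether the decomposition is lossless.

Yes

Chase test. Columns are X1, X2, X3, X4, X5; row i has aⱼ where attribute j ∈ Ri, else bᵢⱼ.
Initial tableau (one row per fragment):
  row 1: a1 a2 b13 a4 b15
  row 2: a1 a2 a3 b24 a5
  row 3: a1 a2 b33 a4 a5
Rows 1 and 2 agree on X1, X2; apply X1, X2→X5 and equate their X5 entries.
Rows 1 and 2 agree on X2; apply X2→X4 and equate their X4 entries.
Row 2 is now all distinguished symbols — the join is lossless.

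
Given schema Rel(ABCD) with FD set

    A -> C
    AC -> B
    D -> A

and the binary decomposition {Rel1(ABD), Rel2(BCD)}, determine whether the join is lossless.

Common attributes: Rel1 ∩ Rel2 = {BD}.
Closure of {BD}: D → A applies, adding A; A → C applies, adding C. So (BD)⁺ = {ABCD}.
This closure contains every attribute of Rel1, so Rel1 ∩ Rel2 → Rel1. The join is lossless.

Yes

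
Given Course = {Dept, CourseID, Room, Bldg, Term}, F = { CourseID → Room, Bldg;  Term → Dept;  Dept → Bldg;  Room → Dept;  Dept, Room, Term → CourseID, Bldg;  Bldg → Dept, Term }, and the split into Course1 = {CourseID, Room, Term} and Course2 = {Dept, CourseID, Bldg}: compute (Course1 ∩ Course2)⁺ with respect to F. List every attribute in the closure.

Dept, CourseID, Room, Bldg, Term

Course1 ∩ Course2 = {CourseID}.
CourseID → Room, Bldg applies, adding Room, Bldg
Room → Dept applies, adding Dept
Bldg → Dept, Term applies, adding Term
Closure: {Dept, CourseID, Room, Bldg, Term}.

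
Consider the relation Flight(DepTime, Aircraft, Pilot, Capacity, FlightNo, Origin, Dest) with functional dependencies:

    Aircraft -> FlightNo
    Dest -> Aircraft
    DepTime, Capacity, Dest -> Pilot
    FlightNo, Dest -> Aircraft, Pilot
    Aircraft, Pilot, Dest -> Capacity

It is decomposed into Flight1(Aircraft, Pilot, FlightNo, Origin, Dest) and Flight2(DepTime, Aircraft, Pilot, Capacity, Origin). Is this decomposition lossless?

Common attributes: Flight1 ∩ Flight2 = {Aircraft, Pilot, Origin}.
Closure of {Aircraft, Pilot, Origin}: Aircraft → FlightNo applies, adding FlightNo. So (Aircraft, Pilot, Origin)⁺ = {Aircraft, Pilot, FlightNo, Origin}.
The closure contains neither all of Flight1 = {Aircraft, Pilot, FlightNo, Origin, Dest} nor all of Flight2 = {DepTime, Aircraft, Pilot, Capacity, Origin}, so the common attributes are not a superkey of either fragment. The join is lossy.

No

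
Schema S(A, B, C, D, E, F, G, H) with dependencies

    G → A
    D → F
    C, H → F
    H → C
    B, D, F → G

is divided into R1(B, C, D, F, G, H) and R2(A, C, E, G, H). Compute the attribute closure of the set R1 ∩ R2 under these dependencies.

A, C, F, G, H

R1 ∩ R2 = {C, G, H}.
G → A applies, adding A
C, H → F applies, adding F
Closure: {A, C, F, G, H}.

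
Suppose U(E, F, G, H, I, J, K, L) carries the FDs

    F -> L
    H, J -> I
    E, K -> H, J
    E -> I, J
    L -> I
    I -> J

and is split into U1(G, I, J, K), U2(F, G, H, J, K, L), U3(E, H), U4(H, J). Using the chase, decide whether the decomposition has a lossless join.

No

Chase test. Columns are E, F, G, H, I, J, K, L; row i has aⱼ where attribute j ∈ Ui, else bᵢⱼ.
Initial tableau (one row per fragment):
  row 1: b11 b12 a3 b14 a5 a6 a7 b18
  row 2: b21 a2 a3 a4 b25 a6 a7 a8
  row 3: a1 b32 b33 a4 b35 b36 b37 b38
  row 4: b41 b42 b43 a4 b45 a6 b47 b48
Rows 2 and 4 agree on H, J; apply H, J→I and equate their I entries.
No row becomes fully distinguished — the join is lossy.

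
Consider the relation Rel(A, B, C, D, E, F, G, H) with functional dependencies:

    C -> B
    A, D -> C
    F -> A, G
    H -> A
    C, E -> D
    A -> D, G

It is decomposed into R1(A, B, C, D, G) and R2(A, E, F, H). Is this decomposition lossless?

Yes

Common attributes: R1 ∩ R2 = {A}.
Closure of {A}: A → D, G applies, adding D, G; A, D → C applies, adding C; C → B applies, adding B. So (A)⁺ = {A, B, C, D, G}.
This closure contains every attribute of R1, so R1 ∩ R2 → R1. The join is lossless.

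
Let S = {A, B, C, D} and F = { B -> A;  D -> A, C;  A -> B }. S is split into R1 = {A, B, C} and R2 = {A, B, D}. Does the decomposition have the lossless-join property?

Common attributes: R1 ∩ R2 = {A, B}.
No dependency enlarges {A, B}, so (A, B)⁺ = {A, B}.
The closure contains neither all of R1 = {A, B, C} nor all of R2 = {A, B, D}, so the common attributes are not a superkey of either fragment. The join is lossy.

No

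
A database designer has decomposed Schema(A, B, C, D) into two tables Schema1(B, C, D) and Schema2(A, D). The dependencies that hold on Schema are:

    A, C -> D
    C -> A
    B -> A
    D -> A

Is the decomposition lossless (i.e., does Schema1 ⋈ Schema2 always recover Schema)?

Common attributes: Schema1 ∩ Schema2 = {D}.
Closure of {D}: D → A applies, adding A. So (D)⁺ = {A, D}.
This closure contains every attribute of Schema2, so Schema1 ∩ Schema2 → Schema2. The join is lossless.

Yes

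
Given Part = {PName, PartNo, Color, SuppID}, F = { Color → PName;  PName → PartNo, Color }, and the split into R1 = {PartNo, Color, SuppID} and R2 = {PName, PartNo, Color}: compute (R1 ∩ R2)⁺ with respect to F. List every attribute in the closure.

R1 ∩ R2 = {PartNo, Color}.
Color → PName applies, adding PName
Closure: {PName, PartNo, Color}.

PName, PartNo, Color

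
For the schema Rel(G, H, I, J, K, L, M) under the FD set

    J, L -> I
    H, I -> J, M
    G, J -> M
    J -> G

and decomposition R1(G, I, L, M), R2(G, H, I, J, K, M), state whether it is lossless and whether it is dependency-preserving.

Lossless test: (G, I, M)⁺ = {G, I, M}, which is a superkey of neither fragment — lossy.
Dependency preservation: the restricted closure of {J, L} across the fragments never reaches {I}, so J, L → I cannot be enforced without a join — not preserved.

lossy and not dependency-preserving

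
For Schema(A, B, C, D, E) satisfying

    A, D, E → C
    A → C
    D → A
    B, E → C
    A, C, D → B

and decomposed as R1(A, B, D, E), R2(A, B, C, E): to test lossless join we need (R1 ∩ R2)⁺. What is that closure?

R1 ∩ R2 = {A, B, E}.
A → C applies, adding C
Closure: {A, B, C, E}.

A, B, C, E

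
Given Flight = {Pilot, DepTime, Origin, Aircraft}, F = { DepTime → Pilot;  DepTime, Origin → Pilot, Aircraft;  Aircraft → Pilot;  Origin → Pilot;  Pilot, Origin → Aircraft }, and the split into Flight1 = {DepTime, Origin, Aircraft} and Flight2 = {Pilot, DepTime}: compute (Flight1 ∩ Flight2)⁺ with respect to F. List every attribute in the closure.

Flight1 ∩ Flight2 = {DepTime}.
DepTime → Pilot applies, adding Pilot
Closure: {Pilot, DepTime}.

Pilot, DepTime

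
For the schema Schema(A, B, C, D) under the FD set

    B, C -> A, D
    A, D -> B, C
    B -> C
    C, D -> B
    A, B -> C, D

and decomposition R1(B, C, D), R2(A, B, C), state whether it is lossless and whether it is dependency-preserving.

Lossless test: (B, C)⁺ = {A, B, C, D}, which contains all of one fragment — lossless.
Dependency preservation: the restricted closure of {A, D} across the fragments never reaches {B, C}, so A, D → B, C cannot be enforced without a join — not preserved.

lossless but not dependency-preserving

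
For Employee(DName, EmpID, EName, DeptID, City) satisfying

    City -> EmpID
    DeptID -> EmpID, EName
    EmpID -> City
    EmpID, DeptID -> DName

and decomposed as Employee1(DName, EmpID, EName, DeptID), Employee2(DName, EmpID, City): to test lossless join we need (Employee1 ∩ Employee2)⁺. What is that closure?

DName, EmpID, City

Employee1 ∩ Employee2 = {DName, EmpID}.
EmpID → City applies, adding City
Closure: {DName, EmpID, City}.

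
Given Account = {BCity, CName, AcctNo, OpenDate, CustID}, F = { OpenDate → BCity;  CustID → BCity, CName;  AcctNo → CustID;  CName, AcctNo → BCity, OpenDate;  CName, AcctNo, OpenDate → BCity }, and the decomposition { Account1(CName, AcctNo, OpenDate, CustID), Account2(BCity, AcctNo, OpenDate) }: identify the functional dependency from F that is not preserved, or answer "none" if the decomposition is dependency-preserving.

CustID → BCity, CName

Check CustID → BCity, CName: no single fragment contains all of {BCity, CName, CustID}, and the restricted closure of {CustID} across the fragments never reaches {BCity, CName}.
OpenDate → BCity is preserved.
AcctNo → CustID is preserved.
CName, AcctNo → BCity, OpenDate is preserved.
CName, AcctNo, OpenDate → BCity is preserved.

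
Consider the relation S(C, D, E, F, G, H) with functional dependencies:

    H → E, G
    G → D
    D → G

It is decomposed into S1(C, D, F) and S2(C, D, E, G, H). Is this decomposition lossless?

Common attributes: S1 ∩ S2 = {C, D}.
Closure of {C, D}: D → G applies, adding G. So (C, D)⁺ = {C, D, G}.
The closure contains neither all of S1 = {C, D, F} nor all of S2 = {C, D, E, G, H}, so the common attributes are not a superkey of either fragment. The join is lossy.

No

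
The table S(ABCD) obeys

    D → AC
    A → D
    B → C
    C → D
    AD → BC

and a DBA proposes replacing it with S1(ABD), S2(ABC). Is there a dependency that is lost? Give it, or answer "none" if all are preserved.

D → AC: restricted closure across fragments reaches AC.
A → D lies within S1.
B → C lies within S2.
C → D: restricted closure across fragments reaches D.
AD → BC: restricted closure across fragments reaches BC.
Every dependency is enforceable on the fragments, so the decomposition is dependency-preserving.

none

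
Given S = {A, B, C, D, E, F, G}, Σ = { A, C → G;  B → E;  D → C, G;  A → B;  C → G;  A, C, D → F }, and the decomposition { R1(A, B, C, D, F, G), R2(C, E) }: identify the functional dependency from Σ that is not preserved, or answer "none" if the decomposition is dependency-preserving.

Check B → E: no single fragment contains all of {B, E}, and the restricted closure of {B} across the fragments never reaches {E}.
A, C → G is preserved.
D → C, G is preserved.
A → B is preserved.
C → G is preserved.
A, C, D → F is preserved.

B → E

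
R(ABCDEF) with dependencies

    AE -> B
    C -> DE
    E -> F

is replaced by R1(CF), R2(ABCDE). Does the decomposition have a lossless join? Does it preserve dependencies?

lossless but not dependency-preserving

Lossless test: (C)⁺ = {CDEF}, which contains all of one fragment — lossless.
Dependency preservation: the restricted closure of {E} across the fragments never reaches {F}, so E → F cannot be enforced without a join — not preserved.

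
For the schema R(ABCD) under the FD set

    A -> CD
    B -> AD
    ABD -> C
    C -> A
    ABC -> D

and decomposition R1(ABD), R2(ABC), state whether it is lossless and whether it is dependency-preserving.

Lossless test: (AB)⁺ = {ABCD}, which contains all of one fragment — lossless.
Dependency preservation: A → CD; ABD → C; ABC → D are not contained in any single fragment, but the restricted closure of each left-hand side across the fragments still reaches the right-hand side; the remaining FDs each lie inside some fragment. All dependencies are preserved.

lossless and dependency-preserving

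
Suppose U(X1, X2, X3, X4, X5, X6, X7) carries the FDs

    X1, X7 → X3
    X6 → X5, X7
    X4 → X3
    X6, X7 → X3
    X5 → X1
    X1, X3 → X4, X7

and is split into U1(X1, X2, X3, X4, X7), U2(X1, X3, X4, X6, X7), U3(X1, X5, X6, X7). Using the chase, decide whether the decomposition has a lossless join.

Chase test. Columns are X1, X2, X3, X4, X5, X6, X7; row i has aⱼ where attribute j ∈ Ui, else bᵢⱼ.
Initial tableau (one row per fragment):
  row 1: a1 a2 a3 a4 b15 b16 a7
  row 2: a1 b22 a3 a4 b25 a6 a7
  row 3: a1 b32 b33 b34 a5 a6 a7
Rows 1 and 3 agree on X1, X7; apply X1, X7→X3 and equate their X3 entries.
Rows 2 and 3 agree on X6; apply X6→X5, X7 and equate their X5, X7 entries.
Rows 1 and 3 agree on X1, X3; apply X1, X3→X4, X7 and equate their X4, X7 entries.
No row becomes fully distinguished — the join is lossy.

No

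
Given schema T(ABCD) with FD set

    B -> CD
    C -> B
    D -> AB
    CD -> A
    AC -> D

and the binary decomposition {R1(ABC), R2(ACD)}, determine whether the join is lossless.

Common attributes: R1 ∩ R2 = {AC}.
Closure of {AC}: C → B applies, adding B; AC → D applies, adding D. So (AC)⁺ = {ABCD}.
This closure contains every attribute of R1, so R1 ∩ R2 → R1. The join is lossless.

Yes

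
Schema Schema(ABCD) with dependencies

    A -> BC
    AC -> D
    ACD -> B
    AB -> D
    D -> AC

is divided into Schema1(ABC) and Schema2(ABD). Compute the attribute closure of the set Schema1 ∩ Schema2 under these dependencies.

Schema1 ∩ Schema2 = {AB}.
A → BC applies, adding C
AC → D applies, adding D
Closure: {ABCD}.

ABCD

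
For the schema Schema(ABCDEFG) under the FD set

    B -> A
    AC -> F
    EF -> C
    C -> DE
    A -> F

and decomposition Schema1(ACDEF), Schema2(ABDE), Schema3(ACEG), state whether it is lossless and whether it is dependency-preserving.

lossy but dependency-preserving

Lossless test (chase): Rows 1 and 3 agree on AC; apply AC→F and equate their F entries. Rows 1 and 3 agree on C; apply C→DE and equate their DE entries. Rows 1 and 2 agree on A; apply A→F and equate their F entries. Rows 1 and 2 agree on EF; apply EF→C and equate their C entries. No row becomes fully distinguished — the join is lossy.
Dependency preservation: every FD's attributes lie within a single fragment, so each can be enforced locally — preserved.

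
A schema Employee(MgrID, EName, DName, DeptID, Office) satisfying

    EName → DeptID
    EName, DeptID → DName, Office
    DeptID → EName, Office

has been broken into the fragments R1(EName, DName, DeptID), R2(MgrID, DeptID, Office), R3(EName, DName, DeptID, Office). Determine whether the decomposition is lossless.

Yes

Chase test. Columns are MgrID, EName, DName, DeptID, Office; row i has aⱼ where attribute j ∈ Ri, else bᵢⱼ.
Initial tableau (one row per fragment):
  row 1: b11 a2 a3 a4 b15
  row 2: a1 b22 b23 a4 a5
  row 3: b31 a2 a3 a4 a5
Rows 1 and 3 agree on EName, DeptID; apply EName, DeptID→DName, Office and equate their DName, Office entries.
Rows 1 and 2 agree on DeptID; apply DeptID→EName, Office and equate their EName, Office entries.
Rows 1 and 2 agree on EName, DeptID; apply EName, DeptID→DName, Office and equate their DName, Office entries.
Row 2 is now all distinguished symbols — the join is lossless.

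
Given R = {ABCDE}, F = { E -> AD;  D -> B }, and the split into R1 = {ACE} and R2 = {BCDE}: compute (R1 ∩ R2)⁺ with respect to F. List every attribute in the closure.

R1 ∩ R2 = {CE}.
E → AD applies, adding AD
D → B applies, adding B
Closure: {ABCDE}.

ABCDE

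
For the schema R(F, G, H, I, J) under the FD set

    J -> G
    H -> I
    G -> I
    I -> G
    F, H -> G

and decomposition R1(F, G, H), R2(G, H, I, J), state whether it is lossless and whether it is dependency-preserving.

lossy but dependency-preserving

Lossless test: (G, H)⁺ = {G, H, I}, which is a superkey of neither fragment — lossy.
Dependency preservation: every FD's attributes lie within a single fragment, so each can be enforced locally — preserved.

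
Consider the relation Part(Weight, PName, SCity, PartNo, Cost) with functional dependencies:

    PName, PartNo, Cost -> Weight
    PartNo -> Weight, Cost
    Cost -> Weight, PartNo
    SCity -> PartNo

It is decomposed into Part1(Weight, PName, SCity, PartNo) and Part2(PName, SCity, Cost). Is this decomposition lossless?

Common attributes: Part1 ∩ Part2 = {PName, SCity}.
Closure of {PName, SCity}: SCity → PartNo applies, adding PartNo; PartNo → Weight, Cost applies, adding Weight, Cost. So (PName, SCity)⁺ = {Weight, PName, SCity, PartNo, Cost}.
This closure contains every attribute of Part1, so Part1 ∩ Part2 → Part1. The join is lossless.

Yes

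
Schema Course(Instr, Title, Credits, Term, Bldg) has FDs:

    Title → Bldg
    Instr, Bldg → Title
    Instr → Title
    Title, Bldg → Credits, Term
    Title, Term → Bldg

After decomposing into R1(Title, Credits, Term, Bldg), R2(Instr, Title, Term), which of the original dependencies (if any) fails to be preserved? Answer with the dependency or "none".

none

Title → Bldg lies within R1.
Instr, Bldg → Title: restricted closure across fragments reaches Title.
Instr → Title lies within R2.
Title, Bldg → Credits, Term lies within R1.
Title, Term → Bldg lies within R1.
Every dependency is enforceable on the fragments, so the decomposition is dependency-preserving.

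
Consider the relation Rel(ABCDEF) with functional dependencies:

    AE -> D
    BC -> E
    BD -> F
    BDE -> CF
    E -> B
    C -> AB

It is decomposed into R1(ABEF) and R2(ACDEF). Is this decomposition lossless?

Common attributes: R1 ∩ R2 = {AEF}.
Closure of {AEF}: AE → D applies, adding D; E → B applies, adding B; BDE → CF applies, adding C. So (AEF)⁺ = {ABCDEF}.
This closure contains every attribute of R1, so R1 ∩ R2 → R1. The join is lossless.

Yes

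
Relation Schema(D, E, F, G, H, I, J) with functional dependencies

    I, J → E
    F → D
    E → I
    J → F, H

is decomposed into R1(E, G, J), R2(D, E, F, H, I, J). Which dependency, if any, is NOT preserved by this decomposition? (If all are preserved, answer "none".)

I, J → E lies within R2.
F → D lies within R2.
E → I lies within R2.
J → F, H lies within R2.
Every dependency is enforceable on the fragments, so the decomposition is dependency-preserving.

none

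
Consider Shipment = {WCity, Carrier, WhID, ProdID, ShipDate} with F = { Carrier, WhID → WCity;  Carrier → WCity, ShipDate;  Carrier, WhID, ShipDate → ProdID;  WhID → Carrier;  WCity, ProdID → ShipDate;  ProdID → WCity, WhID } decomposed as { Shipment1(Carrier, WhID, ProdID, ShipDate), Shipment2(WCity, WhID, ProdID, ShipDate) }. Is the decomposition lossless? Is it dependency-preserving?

lossless but not dependency-preserving

Lossless test: (WhID, ProdID, ShipDate)⁺ = {WCity, Carrier, WhID, ProdID, ShipDate}, which contains all of one fragment — lossless.
Dependency preservation: the restricted closure of {Carrier} across the fragments never reaches {WCity, ShipDate}, so Carrier → WCity, ShipDate cannot be enforced without a join — not preserved.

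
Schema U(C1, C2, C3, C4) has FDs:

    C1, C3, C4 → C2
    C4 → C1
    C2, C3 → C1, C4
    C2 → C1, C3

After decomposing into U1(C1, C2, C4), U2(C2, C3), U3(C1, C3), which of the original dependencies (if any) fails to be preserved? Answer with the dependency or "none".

C1, C3, C4 → C2

Check C1, C3, C4 → C2: no single fragment contains all of {C1, C2, C3, C4}, and the restricted closure of {C1, C3, C4} across the fragments never reaches {C2}.
C4 → C1 is preserved.
C2, C3 → C1, C4 is preserved.
C2 → C1, C3 is preserved.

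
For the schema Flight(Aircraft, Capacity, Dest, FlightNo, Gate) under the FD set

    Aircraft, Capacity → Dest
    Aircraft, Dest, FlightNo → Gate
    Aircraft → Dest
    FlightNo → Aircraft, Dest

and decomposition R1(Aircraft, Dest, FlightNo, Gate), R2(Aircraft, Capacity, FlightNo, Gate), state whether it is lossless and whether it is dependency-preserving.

lossless and dependency-preserving

Lossless test: (Aircraft, FlightNo, Gate)⁺ = {Aircraft, Dest, FlightNo, Gate}, which contains all of one fragment — lossless.
Dependency preservation: Aircraft, Capacity → Dest is not contained in any single fragment, but the restricted closure of its left-hand side across the fragments still reaches the right-hand side; the remaining FDs each lie inside some fragment. All dependencies are preserved.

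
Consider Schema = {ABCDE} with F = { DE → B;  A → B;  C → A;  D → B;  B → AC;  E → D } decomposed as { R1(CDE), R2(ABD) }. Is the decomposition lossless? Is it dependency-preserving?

lossless but not dependency-preserving

Lossless test: (D)⁺ = {ABCD}, which contains all of one fragment — lossless.
Dependency preservation: the restricted closure of {C} across the fragments never reaches {A}, so C → A cannot be enforced without a join — not preserved.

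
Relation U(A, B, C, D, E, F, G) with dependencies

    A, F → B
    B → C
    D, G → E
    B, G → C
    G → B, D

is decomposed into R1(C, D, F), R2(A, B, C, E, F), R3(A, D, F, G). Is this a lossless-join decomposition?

No

Chase test. Columns are A, B, C, D, E, F, G; row i has aⱼ where attribute j ∈ Ri, else bᵢⱼ.
Initial tableau (one row per fragment):
  row 1: b11 b12 a3 a4 b15 a6 b17
  row 2: a1 a2 a3 b24 a5 a6 b27
  row 3: a1 b32 b33 a4 b35 a6 a7
Rows 2 and 3 agree on A, F; apply A, F→B and equate their B entries.
Rows 2 and 3 agree on B; apply B→C and equate their C entries.
No row becomes fully distinguished — the join is lossy.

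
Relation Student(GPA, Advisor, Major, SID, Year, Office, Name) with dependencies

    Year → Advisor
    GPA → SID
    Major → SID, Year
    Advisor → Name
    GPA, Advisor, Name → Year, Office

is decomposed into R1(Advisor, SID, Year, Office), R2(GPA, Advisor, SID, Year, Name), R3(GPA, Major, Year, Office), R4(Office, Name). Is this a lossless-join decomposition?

Yes

Chase test. Columns are GPA, Advisor, Major, SID, Year, Office, Name; row i has aⱼ where attribute j ∈ Ri, else bᵢⱼ.
Initial tableau (one row per fragment):
  row 1: b11 a2 b13 a4 a5 a6 b17
  row 2: a1 a2 b23 a4 a5 b26 a7
  row 3: a1 b32 a3 b34 a5 a6 b37
  row 4: b41 b42 b43 b44 b45 a6 a7
Rows 1 and 3 agree on Year; apply Year→Advisor and equate their Advisor entries.
Rows 2 and 3 agree on GPA; apply GPA→SID and equate their SID entries.
Rows 1 and 2 agree on Advisor; apply Advisor→Name and equate their Name entries.
Rows 1 and 3 agree on Advisor; apply Advisor→Name and equate their Name entries.
Rows 2 and 3 agree on GPA, Advisor, Name; apply GPA, Advisor, Name→Year, Office and equate their Year, Office entries.
Row 3 is now all distinguished symbols — the join is lossless.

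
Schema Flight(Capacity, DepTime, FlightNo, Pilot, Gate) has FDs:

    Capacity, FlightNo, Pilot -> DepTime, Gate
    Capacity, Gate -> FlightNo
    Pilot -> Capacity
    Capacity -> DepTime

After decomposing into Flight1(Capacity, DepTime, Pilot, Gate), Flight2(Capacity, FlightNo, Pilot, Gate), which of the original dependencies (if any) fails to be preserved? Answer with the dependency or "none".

none

Capacity, FlightNo, Pilot → DepTime, Gate: restricted closure across fragments reaches DepTime, Gate.
Capacity, Gate → FlightNo lies within Flight2.
Pilot → Capacity lies within Flight1.
Capacity → DepTime lies within Flight1.
Every dependency is enforceable on the fragments, so the decomposition is dependency-preserving.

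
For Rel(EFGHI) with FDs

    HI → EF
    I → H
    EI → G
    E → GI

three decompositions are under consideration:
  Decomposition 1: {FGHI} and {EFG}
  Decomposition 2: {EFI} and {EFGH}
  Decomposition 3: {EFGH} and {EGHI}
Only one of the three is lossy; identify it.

Decomposition 1: common = {FG}, closure = {FG} → lossy.
Decomposition 2: common = {EF}, closure = {EFGHI} → lossless.
Decomposition 3: common = {EGH}, closure = {EFGHI} → lossless.

Decomposition 1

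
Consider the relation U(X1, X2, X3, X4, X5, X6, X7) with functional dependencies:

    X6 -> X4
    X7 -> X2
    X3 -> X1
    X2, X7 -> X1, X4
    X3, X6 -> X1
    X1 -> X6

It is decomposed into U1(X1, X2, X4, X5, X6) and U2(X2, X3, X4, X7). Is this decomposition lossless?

No

Common attributes: U1 ∩ U2 = {X2, X4}.
No dependency enlarges {X2, X4}, so (X2, X4)⁺ = {X2, X4}.
The closure contains neither all of U1 = {X1, X2, X4, X5, X6} nor all of U2 = {X2, X3, X4, X7}, so the common attributes are not a superkey of either fragment. The join is lossy.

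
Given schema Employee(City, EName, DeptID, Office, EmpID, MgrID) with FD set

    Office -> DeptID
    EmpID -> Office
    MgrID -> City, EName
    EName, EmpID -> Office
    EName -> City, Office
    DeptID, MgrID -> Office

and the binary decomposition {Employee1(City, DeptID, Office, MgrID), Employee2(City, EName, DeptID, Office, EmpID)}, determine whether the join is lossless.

No

Common attributes: Employee1 ∩ Employee2 = {City, DeptID, Office}.
No dependency enlarges {City, DeptID, Office}, so (City, DeptID, Office)⁺ = {City, DeptID, Office}.
The closure contains neither all of Employee1 = {City, DeptID, Office, MgrID} nor all of Employee2 = {City, EName, DeptID, Office, EmpID}, so the common attributes are not a superkey of either fragment. The join is lossy.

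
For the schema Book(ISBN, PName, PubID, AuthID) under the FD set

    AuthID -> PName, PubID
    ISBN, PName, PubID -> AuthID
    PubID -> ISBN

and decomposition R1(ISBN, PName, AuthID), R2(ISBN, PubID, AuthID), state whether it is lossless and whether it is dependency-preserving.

Lossless test: (ISBN, AuthID)⁺ = {ISBN, PName, PubID, AuthID}, which contains all of one fragment — lossless.
Dependency preservation: the restricted closure of {ISBN, PName, PubID} across the fragments never reaches {AuthID}, so ISBN, PName, PubID → AuthID cannot be enforced without a join — not preserved.

lossless but not dependency-preserving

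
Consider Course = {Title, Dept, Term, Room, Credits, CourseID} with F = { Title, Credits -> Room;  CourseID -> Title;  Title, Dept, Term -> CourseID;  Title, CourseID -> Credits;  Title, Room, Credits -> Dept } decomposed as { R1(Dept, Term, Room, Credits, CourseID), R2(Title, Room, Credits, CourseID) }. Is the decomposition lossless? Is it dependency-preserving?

lossless but not dependency-preserving

Lossless test: (Room, Credits, CourseID)⁺ = {Title, Dept, Room, Credits, CourseID}, which contains all of one fragment — lossless.
Dependency preservation: the restricted closure of {Title, Dept, Term} across the fragments never reaches {CourseID}, so Title, Dept, Term → CourseID cannot be enforced without a join — not preserved.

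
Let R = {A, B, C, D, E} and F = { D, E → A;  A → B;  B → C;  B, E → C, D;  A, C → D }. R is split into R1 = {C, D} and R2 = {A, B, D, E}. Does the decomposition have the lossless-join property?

Common attributes: R1 ∩ R2 = {D}.
No dependency enlarges {D}, so (D)⁺ = {D}.
The closure contains neither all of R1 = {C, D} nor all of R2 = {A, B, D, E}, so the common attributes are not a superkey of either fragment. The join is lossy.

No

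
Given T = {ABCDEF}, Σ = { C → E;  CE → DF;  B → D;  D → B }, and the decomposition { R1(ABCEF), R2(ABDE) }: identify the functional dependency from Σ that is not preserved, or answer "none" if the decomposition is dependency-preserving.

C → E lies within R1.
CE → DF: restricted closure across fragments reaches DF.
B → D lies within R2.
D → B lies within R2.
Every dependency is enforceable on the fragments, so the decomposition is dependency-preserving.

none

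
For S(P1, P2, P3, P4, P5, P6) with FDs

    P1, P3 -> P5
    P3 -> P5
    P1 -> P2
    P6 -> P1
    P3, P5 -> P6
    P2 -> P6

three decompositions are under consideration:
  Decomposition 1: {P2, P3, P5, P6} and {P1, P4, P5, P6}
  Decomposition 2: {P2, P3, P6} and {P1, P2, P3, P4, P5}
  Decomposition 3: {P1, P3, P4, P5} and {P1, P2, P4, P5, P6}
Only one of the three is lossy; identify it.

Decomposition 1

Decomposition 1: common = {P5, P6}, closure = {P1, P2, P5, P6} → lossy.
Decomposition 2: common = {P2, P3}, closure = {P1, P2, P3, P5, P6} → lossless.
Decomposition 3: common = {P1, P4, P5}, closure = {P1, P2, P4, P5, P6} → lossless.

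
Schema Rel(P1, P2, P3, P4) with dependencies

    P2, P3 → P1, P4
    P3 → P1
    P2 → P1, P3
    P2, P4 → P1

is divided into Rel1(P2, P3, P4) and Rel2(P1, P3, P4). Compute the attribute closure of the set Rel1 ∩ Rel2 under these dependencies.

Rel1 ∩ Rel2 = {P3, P4}.
P3 → P1 applies, adding P1
Closure: {P1, P3, P4}.

P1, P3, P4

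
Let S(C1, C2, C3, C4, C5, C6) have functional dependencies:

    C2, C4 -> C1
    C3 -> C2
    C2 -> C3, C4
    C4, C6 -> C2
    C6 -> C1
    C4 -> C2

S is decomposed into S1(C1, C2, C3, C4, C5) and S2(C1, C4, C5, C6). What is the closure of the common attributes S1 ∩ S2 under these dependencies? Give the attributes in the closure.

S1 ∩ S2 = {C1, C4, C5}.
C4 → C2 applies, adding C2
C2 → C3, C4 applies, adding C3
Closure: {C1, C2, C3, C4, C5}.

C1, C2, C3, C4, C5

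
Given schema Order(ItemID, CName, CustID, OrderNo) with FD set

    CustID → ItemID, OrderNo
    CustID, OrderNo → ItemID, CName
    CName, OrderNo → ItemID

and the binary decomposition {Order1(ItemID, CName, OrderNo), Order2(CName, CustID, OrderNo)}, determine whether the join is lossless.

Common attributes: Order1 ∩ Order2 = {CName, OrderNo}.
Closure of {CName, OrderNo}: CName, OrderNo → ItemID applies, adding ItemID. So (CName, OrderNo)⁺ = {ItemID, CName, OrderNo}.
This closure contains every attribute of Order1, so Order1 ∩ Order2 → Order1. The join is lossless.

Yes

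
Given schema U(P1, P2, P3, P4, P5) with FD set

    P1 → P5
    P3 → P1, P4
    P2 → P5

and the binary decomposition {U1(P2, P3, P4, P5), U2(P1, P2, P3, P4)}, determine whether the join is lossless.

Common attributes: U1 ∩ U2 = {P2, P3, P4}.
Closure of {P2, P3, P4}: P3 → P1, P4 applies, adding P1; P2 → P5 applies, adding P5. So (P2, P3, P4)⁺ = {P1, P2, P3, P4, P5}.
This closure contains every attribute of U1, so U1 ∩ U2 → U1. The join is lossless.

Yes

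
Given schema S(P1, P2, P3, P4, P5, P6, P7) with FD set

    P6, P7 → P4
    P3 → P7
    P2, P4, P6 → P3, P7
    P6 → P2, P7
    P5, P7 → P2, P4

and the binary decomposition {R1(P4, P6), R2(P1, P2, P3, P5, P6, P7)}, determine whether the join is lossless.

Common attributes: R1 ∩ R2 = {P6}.
Closure of {P6}: P6 → P2, P7 applies, adding P2, P7; P6, P7 → P4 applies, adding P4; P2, P4, P6 → P3, P7 applies, adding P3. So (P6)⁺ = {P2, P3, P4, P6, P7}.
This closure contains every attribute of R1, so R1 ∩ R2 → R1. The join is lossless.

Yes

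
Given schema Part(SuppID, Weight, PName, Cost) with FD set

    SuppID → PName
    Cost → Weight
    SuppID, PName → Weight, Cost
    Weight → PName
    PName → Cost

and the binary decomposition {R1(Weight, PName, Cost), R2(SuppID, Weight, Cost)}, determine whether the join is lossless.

Common attributes: R1 ∩ R2 = {Weight, Cost}.
Closure of {Weight, Cost}: Weight → PName applies, adding PName. So (Weight, Cost)⁺ = {Weight, PName, Cost}.
This closure contains every attribute of R1, so R1 ∩ R2 → R1. The join is lossless.

Yes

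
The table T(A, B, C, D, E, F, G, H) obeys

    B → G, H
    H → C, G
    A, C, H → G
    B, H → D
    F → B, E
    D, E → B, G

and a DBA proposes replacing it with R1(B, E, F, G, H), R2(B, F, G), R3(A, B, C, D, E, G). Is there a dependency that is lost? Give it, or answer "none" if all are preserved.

H → C, G

Check H → C, G: no single fragment contains all of {C, G, H}, and the restricted closure of {H} across the fragments never reaches {C, G}.
B → G, H is preserved.
A, C, H → G is preserved.
B, H → D is preserved.
F → B, E is preserved.
D, E → B, G is preserved.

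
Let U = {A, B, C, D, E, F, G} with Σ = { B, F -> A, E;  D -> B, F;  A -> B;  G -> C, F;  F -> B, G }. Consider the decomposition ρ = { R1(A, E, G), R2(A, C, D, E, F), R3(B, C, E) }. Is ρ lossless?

Chase test. Columns are A, B, C, D, E, F, G; row i has aⱼ where attribute j ∈ Ri, else bᵢⱼ.
Initial tableau (one row per fragment):
  row 1: a1 b12 b13 b14 a5 b16 a7
  row 2: a1 b22 a3 a4 a5 a6 b27
  row 3: b31 a2 a3 b34 a5 b36 b37
Rows 1 and 2 agree on A; apply A→B and equate their B entries.
No row becomes fully distinguished — the join is lossy.

No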